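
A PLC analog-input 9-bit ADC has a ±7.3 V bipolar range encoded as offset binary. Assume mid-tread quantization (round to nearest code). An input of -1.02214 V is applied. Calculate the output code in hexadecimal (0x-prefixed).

LSB = 14.6 V / 512 = 28.516 mV.
Input sits at 220.155 steps above V_low.
So the output code is 220.
In hexadecimal (0x-prefixed): 0xDC.

code 0xDC (decimal 220)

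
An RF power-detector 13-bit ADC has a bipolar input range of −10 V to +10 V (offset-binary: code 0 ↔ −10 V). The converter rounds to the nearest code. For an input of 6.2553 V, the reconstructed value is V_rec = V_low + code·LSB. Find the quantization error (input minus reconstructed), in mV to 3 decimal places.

0.417 mV

One LSB is 20 V / 8192 = 2.441 mV.
Scaled input = 6658.1709 LSBs, so code = 6658.
Reconstructed: 6.2548828 V.
V_in − V_rec = 0.000417188 V = 0.417 mV.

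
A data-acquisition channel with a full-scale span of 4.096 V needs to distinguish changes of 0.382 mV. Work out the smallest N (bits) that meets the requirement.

14 bits

Number of steps required ≥ 4.096 V / 0.382 mV = 10722.51.
Need 2^N ≥ 10722.51; 2^13 = 8192, 2^14 = 16384.
Minimum N = 14.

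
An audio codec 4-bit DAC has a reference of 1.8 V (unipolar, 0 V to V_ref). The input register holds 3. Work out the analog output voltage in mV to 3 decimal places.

337.500 mV

LSB = 1.8 V / 2^4 = 112.500 mV.
V_out = 0 + 3 × 0.1125 V = 0.3375 V.
= 337.500 mV.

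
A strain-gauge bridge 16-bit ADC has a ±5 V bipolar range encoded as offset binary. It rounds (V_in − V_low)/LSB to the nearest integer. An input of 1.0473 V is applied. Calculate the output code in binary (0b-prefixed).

Full-scale span = 10 V; LSB = 10/2^16 = 152.59 µV.
(V_in − V_low)/LSB = (1.0473 − (−5)) / 0.000152588 = 39631.585.
round(39631.585) = 39632.
In binary (0b-prefixed): 0b1001101011010000.

code 0b1001101011010000 (decimal 39632)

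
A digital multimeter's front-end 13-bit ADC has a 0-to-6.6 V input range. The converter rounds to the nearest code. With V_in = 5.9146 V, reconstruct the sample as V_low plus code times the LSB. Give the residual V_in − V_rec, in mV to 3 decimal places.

0.220 mV

LSB = 6.6/2^13 = 0.806 mV.
(V_in − V_low)/LSB = (5.9146 − 0)/0.000805664 = 7341.2732 → code 7341 (round).
Reconstructed: 5.9143799 V.
V_in − V_rec = 0.000220117 V = 0.220 mV.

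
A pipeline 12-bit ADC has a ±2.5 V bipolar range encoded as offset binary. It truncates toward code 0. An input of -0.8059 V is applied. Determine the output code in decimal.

code 1387

With 4096 levels over 5 V, one step is 1.221 mV.
(-0.8059 − (−2.5)) / 0.0012207 = 1387.807 LSBs.
⌊·⌋(1387.807) = 1387.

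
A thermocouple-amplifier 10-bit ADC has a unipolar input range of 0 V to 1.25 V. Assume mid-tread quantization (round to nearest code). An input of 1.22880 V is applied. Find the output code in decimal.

With 1024 levels over 1.25 V, one step is 1.221 mV.
(1.22880 − 0) / 0.0012207 = 1006.633 LSBs.
round(1006.633) = 1007.

code 1007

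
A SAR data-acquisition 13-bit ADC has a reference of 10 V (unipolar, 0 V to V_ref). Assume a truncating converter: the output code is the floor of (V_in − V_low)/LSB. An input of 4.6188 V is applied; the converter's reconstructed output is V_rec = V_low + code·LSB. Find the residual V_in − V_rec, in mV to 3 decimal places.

LSB = 10/2^13 = 1.221 mV.
(4.6188 − 0)/0.0012207 = 3783.7210; ⌊·⌋ gives code 3783.
Reconstructed: 4.6179199 V.
Difference: 0.000880078 V → 0.880 mV.

0.880 mV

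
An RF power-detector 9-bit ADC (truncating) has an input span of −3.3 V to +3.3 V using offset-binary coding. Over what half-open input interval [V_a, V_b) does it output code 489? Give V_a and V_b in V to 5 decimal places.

[3.00352 V, 3.01641 V)

LSB = 6.6/2^9 = 12.891 mV.
V_a = V_low + 489·LSB = 3.00352 V; V_b = V_low + 490·LSB = 3.01641 V.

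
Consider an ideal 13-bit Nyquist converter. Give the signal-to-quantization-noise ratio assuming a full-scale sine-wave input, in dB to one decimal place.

SNR ≈ 6.02·N + 1.76 dB = 6.02·13 + 1.76 = 80.02 dB.

80.0 dB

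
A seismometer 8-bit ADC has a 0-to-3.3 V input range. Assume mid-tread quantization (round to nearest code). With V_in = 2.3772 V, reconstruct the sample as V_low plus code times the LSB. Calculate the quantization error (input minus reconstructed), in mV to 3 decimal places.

5.325 mV

Step size: 3.3 V ÷ 2^8 = 12.891 mV.
(2.3772 − 0)/0.0128906 = 184.4131; round gives code 184.
V_rec = 0 + 184·0.0128906 = 2.371875 V.
Difference: 0.005325 V → 5.325 mV.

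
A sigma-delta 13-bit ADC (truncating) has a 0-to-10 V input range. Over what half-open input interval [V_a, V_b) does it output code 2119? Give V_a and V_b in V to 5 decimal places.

LSB = 10/2^13 = 1.221 mV.
V_a = V_low + 2119·LSB = 2.58667 V; V_b = V_low + 2120·LSB = 2.58789 V.

[2.58667 V, 2.58789 V)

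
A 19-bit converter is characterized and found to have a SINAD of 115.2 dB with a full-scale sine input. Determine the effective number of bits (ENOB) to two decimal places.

ENOB = (SINAD − 1.76) / 6.02 = (115.2 − 1.76)/6.02 = 18.844.

18.84 bits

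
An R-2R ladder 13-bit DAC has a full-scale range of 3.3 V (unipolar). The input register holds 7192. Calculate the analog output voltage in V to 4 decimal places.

LSB = 3.3 V / 2^13 = 402.83 µV.
V_out = 0 + 7192 × 0.000402832 V = 2.89717 V.

2.8972 V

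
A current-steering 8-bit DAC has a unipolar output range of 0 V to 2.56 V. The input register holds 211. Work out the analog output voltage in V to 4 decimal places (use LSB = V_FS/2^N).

2.1100 V

LSB = 2.56 V / 2^8 = 10.000 mV.
V_out = 0 + 211 × 0.01 V = 2.11 V.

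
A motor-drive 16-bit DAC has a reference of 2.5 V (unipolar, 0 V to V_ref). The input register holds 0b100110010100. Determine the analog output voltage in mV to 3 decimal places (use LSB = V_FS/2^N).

93.536 mV

LSB = 2.5 V / 2^16 = 38.15 µV.
Code 0b100110010100 = 2452 decimal.
V_out = 0 + 2452 × 3.8147e-05 V = 0.0935364 V.
= 93.536 mV.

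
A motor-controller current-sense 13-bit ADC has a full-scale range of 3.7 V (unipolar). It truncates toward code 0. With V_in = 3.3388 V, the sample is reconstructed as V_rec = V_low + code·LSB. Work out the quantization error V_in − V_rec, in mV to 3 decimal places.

LSB = 3.7/2^13 = 451.66 µV.
Scaled input = 7392.2837 LSBs, so code = 7392.
Code 7392 maps back to 0 + 7392×0.00045166 V = 3.3386719 V.
Error = 3.3388 − 3.3386719 = 0.000128125 V = 0.128 mV.

0.128 mV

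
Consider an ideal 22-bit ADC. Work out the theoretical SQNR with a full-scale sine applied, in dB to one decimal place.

SNR ≈ 6.02·N + 1.76 dB = 6.02·22 + 1.76 = 134.20 dB.

134.2 dB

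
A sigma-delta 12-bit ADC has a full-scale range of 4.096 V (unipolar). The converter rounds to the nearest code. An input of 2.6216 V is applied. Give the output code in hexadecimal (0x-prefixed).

code 0xA3E (decimal 2622)

With 4096 levels over 4.096 V, one step is 1.000 mV.
(2.6216 − 0) / 0.001 = 2621.600 LSBs.
round(2621.600) = 2622.
In hexadecimal (0x-prefixed): 0xA3E.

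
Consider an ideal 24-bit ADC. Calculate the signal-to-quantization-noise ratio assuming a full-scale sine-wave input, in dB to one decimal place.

146.2 dB

SNR ≈ 6.02·N + 1.76 dB = 6.02·24 + 1.76 = 146.24 dB.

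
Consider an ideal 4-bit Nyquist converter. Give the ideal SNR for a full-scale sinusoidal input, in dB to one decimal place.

25.8 dB

SNR ≈ 6.02·N + 1.76 dB = 6.02·4 + 1.76 = 25.84 dB.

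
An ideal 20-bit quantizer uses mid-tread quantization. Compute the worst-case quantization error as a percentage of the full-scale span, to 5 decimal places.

0.00005 %

Rounding → worst-case error = ½ LSB = V_FS/2^21, so 100/2097152 = 4.76837e-05 % of full scale.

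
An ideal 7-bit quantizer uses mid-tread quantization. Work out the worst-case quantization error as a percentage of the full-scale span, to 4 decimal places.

Rounding → worst-case error = ½ LSB = V_FS/2^8, so 100/256 = 0.390625 % of full scale.

0.3906 %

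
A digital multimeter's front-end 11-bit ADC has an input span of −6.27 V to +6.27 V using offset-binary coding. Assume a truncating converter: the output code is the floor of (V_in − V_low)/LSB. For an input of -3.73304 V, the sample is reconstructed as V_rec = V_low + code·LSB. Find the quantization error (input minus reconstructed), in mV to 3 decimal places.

2.019 mV

One LSB is 12.54 V / 2048 = 6.123 mV.
(-3.73304 − (−6.27))/0.00612305 = 414.3297; ⌊·⌋ gives code 414.
Code 414 maps back to (−6.27) + 414×0.00612305 V = -3.7350586 V.
Error = -3.73304 − (−3.7350586) = 0.00201859 V = 2.019 mV.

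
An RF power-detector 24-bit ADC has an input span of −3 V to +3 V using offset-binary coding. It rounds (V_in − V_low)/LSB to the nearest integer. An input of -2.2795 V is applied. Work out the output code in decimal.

Full-scale span = 6 V; LSB = 6/2^24 = 0.36 µV.
(-2.2795 − (−3)) / 3.57628e-07 = 2014664.021 LSBs.
round(2014664.021) = 2014664.

code 2014664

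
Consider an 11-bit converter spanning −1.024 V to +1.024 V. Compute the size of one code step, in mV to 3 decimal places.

1.000 mV

Full-scale span = 2.048 V.
LSB = 2.048 / 2^11 = 2.048 / 2048 = 0.001 V = 1.000 mV.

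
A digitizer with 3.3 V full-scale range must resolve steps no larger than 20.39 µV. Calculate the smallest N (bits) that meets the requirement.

Number of steps required ≥ 3.3 V / 20.39 µV = 161844.04.
Need 2^N ≥ 161844.04; 2^17 = 131072, 2^18 = 262144.
Minimum N = 18.

18 bits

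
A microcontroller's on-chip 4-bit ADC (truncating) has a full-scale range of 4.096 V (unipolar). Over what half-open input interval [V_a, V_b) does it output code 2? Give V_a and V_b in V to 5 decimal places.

LSB = 4.096/2^4 = 256.000 mV.
V_a = V_low + 2·LSB = 0.512 V; V_b = V_low + 3·LSB = 0.768 V.

[0.51200 V, 0.76800 V)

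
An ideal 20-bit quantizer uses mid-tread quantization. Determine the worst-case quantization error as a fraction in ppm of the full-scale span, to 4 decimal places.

0.4768 ppm

Rounding → worst-case error = ½ LSB = V_FS/2^21, so 1e+06/2097152 = 0.476837 ppm of full scale.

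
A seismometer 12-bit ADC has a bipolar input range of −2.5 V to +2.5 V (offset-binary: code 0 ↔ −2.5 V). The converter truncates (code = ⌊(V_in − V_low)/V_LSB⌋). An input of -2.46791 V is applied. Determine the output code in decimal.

Full-scale span = 5 V; LSB = 5/2^12 = 1.221 mV.
(-2.46791 − (−2.5)) / 0.0012207 = 26.288 LSBs.
⌊·⌋(26.288) = 26.

code 26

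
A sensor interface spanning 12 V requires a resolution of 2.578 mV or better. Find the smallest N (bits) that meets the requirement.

13 bits

Number of steps required ≥ 12 V / 2.578 mV = 4654.77.
Need 2^N ≥ 4654.77; 2^12 = 4096, 2^13 = 8192.
Minimum N = 13.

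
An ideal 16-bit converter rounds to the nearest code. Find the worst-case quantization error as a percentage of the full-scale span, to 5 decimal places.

Rounding → worst-case error = ½ LSB = V_FS/2^17, so 100/131072 = 0.000762939 % of full scale.

0.00076 %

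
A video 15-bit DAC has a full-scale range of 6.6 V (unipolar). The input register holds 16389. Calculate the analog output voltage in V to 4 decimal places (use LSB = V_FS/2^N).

LSB = 6.6 V / 2^15 = 201.42 µV.
V_out = 0 + 16389 × 0.000201416 V = 3.30101 V.

3.3010 V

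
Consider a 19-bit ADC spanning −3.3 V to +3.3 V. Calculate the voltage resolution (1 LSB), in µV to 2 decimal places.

Full-scale span = 6.6 V.
LSB = 6.6 / 2^19 = 6.6 / 524288 = 1.25885e-05 V = 12.59 µV.

12.59 µV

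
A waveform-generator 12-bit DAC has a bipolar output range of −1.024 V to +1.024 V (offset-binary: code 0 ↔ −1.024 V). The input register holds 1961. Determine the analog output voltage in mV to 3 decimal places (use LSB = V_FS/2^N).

-43.500 mV

LSB = 2.048 V / 2^12 = 0.500 mV.
V_out = (−1.024) + 1961 × 0.0005 V = -0.0435 V.
= -43.500 mV.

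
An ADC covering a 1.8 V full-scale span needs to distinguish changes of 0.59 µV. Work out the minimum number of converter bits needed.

22 bits

Number of steps required ≥ 1.8 V / 0.59 µV = 3050847.46.
Need 2^N ≥ 3050847.46; 2^21 = 2097152, 2^22 = 4194304.
Minimum N = 22.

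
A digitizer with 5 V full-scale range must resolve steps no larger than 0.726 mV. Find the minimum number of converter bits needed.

13 bits

Number of steps required ≥ 5 V / 0.726 mV = 6887.05.
Need 2^N ≥ 6887.05; 2^12 = 4096, 2^13 = 8192.
Minimum N = 13.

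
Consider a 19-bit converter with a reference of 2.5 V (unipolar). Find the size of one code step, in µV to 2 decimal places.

4.77 µV

Full-scale span = 2.5 V.
LSB = 2.5 / 2^19 = 2.5 / 524288 = 4.76837e-06 V = 4.77 µV.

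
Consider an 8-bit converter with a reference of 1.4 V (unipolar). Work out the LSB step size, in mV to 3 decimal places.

Full-scale span = 1.4 V.
LSB = 1.4 / 2^8 = 1.4 / 256 = 0.00546875 V = 5.469 mV.

5.469 mV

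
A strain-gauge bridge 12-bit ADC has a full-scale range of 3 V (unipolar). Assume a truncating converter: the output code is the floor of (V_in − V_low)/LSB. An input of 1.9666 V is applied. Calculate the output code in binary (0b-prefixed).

code 0b101001111101 (decimal 2685)

LSB = 3 V / 4096 = 0.732 mV.
Input sits at 2685.065 steps above V_low.
So the output code is 2685.
In binary (0b-prefixed): 0b101001111101.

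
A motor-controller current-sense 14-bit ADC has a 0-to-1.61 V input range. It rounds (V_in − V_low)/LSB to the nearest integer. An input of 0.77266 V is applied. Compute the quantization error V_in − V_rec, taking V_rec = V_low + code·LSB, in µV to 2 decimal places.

Step size: 1.61 V ÷ 2^14 = 98.27 µV.
Scaled input = 7862.8953 LSBs, so code = 7863.
V_rec = 0 + 7863·9.82666e-05 = 0.77267029 V.
Difference: -1.02881e-05 V → -10.29 µV.

-10.29 µV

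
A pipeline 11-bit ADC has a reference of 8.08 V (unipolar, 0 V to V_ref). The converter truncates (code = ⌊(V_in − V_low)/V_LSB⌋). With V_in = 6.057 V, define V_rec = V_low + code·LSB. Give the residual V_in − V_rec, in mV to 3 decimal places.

0.945 mV

Step size: 8.08 V ÷ 2^11 = 3.945 mV.
Scaled input = 1535.2396 LSBs, so code = 1535.
Reconstructed: 6.0560547 V.
V_in − V_rec = 0.000945312 V = 0.945 mV.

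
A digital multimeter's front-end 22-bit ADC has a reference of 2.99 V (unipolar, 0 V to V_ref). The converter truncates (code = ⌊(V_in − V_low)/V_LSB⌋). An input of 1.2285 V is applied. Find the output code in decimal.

LSB = 2.99 V / 4194304 = 0.71 µV.
Input sits at 1723311.861 steps above V_low.
Floor → code 1723311.

code 1723311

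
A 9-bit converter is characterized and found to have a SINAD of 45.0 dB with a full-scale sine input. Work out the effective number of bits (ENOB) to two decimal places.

7.18 bits

ENOB = (SINAD − 1.76) / 6.02 = (45.0 − 1.76)/6.02 = 7.183.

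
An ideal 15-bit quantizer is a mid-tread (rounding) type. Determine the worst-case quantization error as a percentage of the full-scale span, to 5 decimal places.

0.00153 %

Rounding → worst-case error = ½ LSB = V_FS/2^16, so 100/65536 = 0.00152588 % of full scale.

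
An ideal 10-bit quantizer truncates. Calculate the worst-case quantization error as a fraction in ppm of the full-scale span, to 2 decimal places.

Truncating → worst-case error = 1 LSB = V_FS/2^10, so 1e+06/1024 = 976.562 ppm of full scale.

976.56 ppm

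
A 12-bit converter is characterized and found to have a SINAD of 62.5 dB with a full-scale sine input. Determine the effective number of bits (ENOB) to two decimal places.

ENOB = (SINAD − 1.76) / 6.02 = (62.5 − 1.76)/6.02 = 10.090.

10.09 bits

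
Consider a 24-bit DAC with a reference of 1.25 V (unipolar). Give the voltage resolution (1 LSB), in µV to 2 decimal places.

Full-scale span = 1.25 V.
LSB = 1.25 / 2^24 = 1.25 / 16777216 = 7.45058e-08 V = 0.07 µV.

0.07 µV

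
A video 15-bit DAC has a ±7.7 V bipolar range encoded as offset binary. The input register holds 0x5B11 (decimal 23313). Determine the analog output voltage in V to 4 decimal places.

LSB = 15.4 V / 2^15 = 469.97 µV.
Code 0x5B11 = 23313 decimal.
V_out = (−7.7) + 23313 × 0.000469971 V = 3.25643 V.

3.2564 V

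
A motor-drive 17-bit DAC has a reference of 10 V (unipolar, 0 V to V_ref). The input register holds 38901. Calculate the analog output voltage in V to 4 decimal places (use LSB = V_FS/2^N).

LSB = 10 V / 2^17 = 76.29 µV.
V_out = 0 + 38901 × 7.62939e-05 V = 2.96791 V.

2.9679 V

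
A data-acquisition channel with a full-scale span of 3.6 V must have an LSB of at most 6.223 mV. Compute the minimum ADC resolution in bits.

10 bits

Number of steps required ≥ 3.6 V / 6.223 mV = 578.50.
Need 2^N ≥ 578.50; 2^9 = 512, 2^10 = 1024.
Minimum N = 10.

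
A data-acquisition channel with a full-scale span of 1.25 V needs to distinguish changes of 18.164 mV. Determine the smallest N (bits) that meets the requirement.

Number of steps required ≥ 1.25 V / 18.164 mV = 68.82.
Need 2^N ≥ 68.82; 2^6 = 64, 2^7 = 128.
Minimum N = 7.

7 bits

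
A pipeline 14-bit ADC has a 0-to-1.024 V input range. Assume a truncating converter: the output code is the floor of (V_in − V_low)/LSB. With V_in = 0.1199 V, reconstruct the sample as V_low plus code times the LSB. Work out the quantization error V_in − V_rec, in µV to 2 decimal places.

25.00 µV

One LSB is 1.024 V / 16384 = 62.50 µV.
(V_in − V_low)/LSB = (0.1199 − 0)/6.25e-05 = 1918.4000 → code 1918 (floor).
Reconstructed: 0.119875 V.
Error = 0.1199 − 0.119875 = 2.5e-05 V = 25.00 µV.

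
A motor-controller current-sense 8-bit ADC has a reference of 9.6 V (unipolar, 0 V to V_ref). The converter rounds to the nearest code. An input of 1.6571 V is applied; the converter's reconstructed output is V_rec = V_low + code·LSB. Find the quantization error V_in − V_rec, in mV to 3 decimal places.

LSB = 9.6/2^8 = 37.500 mV.
(1.6571 − 0)/0.0375 = 44.1893; round gives code 44.
Code 44 maps back to 0 + 44×0.0375 V = 1.65 V.
V_in − V_rec = 0.0071 V = 7.100 mV.

7.100 mV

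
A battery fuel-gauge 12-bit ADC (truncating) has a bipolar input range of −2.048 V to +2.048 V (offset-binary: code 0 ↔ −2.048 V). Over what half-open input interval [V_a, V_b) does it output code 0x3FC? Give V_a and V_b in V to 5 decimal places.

[-1.02800 V, -1.02700 V)

LSB = 4.096/2^12 = 1.000 mV.
Code 0x3FC = 1020 decimal.
V_a = V_low + 1020·LSB = -1.028 V; V_b = V_low + 1021·LSB = -1.027 V.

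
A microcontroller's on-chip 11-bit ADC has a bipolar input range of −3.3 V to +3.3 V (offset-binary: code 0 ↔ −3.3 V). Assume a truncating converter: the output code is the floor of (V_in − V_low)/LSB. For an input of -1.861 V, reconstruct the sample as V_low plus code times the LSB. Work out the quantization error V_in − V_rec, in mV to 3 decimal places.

1.695 mV

LSB = 6.6/2^11 = 3.223 mV.
Scaled input = 446.5261 LSBs, so code = 446.
Code 446 maps back to (−3.3) + 446×0.00322266 V = -1.8626953 V.
Error = -1.861 − (−1.8626953) = 0.00169531 V = 1.695 mV.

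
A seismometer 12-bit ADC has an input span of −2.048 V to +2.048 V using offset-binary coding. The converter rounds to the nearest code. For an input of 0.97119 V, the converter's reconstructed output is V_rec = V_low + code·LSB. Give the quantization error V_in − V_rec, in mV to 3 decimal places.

Step size: 4.096 V ÷ 2^12 = 1.000 mV.
(V_in − V_low)/LSB = (0.97119 − (−2.048))/0.001 = 3019.1900 → code 3019 (round).
Reconstructed: 0.971 V.
V_in − V_rec = 0.00019 V = 0.190 mV.

0.190 mV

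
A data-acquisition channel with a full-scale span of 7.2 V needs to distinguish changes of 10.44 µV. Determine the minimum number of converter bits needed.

Number of steps required ≥ 7.2 V / 10.44 µV = 689655.17.
Need 2^N ≥ 689655.17; 2^19 = 524288, 2^20 = 1048576.
Minimum N = 20.

20 bits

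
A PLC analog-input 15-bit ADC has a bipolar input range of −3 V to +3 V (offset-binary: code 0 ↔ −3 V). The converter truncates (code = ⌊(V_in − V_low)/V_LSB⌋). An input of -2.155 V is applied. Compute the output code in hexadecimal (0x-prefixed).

code 0x1206 (decimal 4614)

With 32768 levels over 6 V, one step is 183.11 µV.
(V_in − V_low)/LSB = (-2.155 − (−3)) / 0.000183105 = 4614.827.
⌊·⌋(4614.827) = 4614.
In hexadecimal (0x-prefixed): 0x1206.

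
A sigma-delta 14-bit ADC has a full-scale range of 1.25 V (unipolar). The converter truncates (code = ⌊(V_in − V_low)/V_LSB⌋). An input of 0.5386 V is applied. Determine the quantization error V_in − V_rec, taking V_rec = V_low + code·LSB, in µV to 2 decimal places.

41.04 µV

Step size: 1.25 V ÷ 2^14 = 76.29 µV.
(0.5386 − 0)/7.62939e-05 = 7059.5379; ⌊·⌋ gives code 7059.
V_rec = 0 + 7059·7.62939e-05 = 0.53855896 V.
V_in − V_rec = 4.104e-05 V = 41.04 µV.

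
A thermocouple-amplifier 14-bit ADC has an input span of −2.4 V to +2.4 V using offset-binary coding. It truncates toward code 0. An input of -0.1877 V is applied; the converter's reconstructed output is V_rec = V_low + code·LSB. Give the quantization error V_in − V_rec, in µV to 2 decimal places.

Step size: 4.8 V ÷ 2^14 = 292.97 µV.
(V_in − V_low)/LSB = (-0.1877 − (−2.4))/0.000292969 = 7551.3173 → code 7551 (floor).
Code 7551 maps back to (−2.4) + 7551×0.000292969 V = -0.18779297 V.
V_in − V_rec = 9.29688e-05 V = 92.97 µV.

92.97 µV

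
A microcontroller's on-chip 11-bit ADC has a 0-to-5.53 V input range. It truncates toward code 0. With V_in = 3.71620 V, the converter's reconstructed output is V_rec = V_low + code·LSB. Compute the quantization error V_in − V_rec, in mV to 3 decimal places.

0.731 mV

One LSB is 5.53 V / 2048 = 2.700 mV.
(V_in − V_low)/LSB = (3.71620 − 0)/0.0027002 = 1376.2708 → code 1376 (floor).
V_rec = 0 + 1376·0.0027002 = 3.7154687 V.
V_in − V_rec = 0.00073125 V = 0.731 mV.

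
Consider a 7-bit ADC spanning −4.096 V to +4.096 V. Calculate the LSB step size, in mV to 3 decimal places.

Full-scale span = 8.192 V.
LSB = 8.192 / 2^7 = 8.192 / 128 = 0.064 V = 64.000 mV.

64.000 mV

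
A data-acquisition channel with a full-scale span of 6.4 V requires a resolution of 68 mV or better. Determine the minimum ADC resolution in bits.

7 bits

Number of steps required ≥ 6.4 V / 68 mV = 94.12.
Need 2^N ≥ 94.12; 2^6 = 64, 2^7 = 128.
Minimum N = 7.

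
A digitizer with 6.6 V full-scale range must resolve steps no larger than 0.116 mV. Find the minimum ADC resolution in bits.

16 bits

Number of steps required ≥ 6.6 V / 0.116 mV = 56896.55.
Need 2^N ≥ 56896.55; 2^15 = 32768, 2^16 = 65536.
Minimum N = 16.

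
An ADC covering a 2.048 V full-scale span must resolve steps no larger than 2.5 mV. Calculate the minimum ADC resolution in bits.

Number of steps required ≥ 2.048 V / 2.5 mV = 819.20.
Need 2^N ≥ 819.20; 2^9 = 512, 2^10 = 1024.
Minimum N = 10.

10 bits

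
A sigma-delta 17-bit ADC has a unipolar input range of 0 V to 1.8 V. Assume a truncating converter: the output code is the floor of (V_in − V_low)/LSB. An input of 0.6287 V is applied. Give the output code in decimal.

With 131072 levels over 1.8 V, one step is 13.73 µV.
Input sits at 45780.537 steps above V_low.
So the output code is 45780.

code 45780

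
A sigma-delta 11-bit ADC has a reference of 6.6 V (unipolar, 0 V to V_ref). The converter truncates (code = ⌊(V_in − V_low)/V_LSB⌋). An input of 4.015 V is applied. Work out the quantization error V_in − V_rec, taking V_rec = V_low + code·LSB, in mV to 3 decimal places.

2.793 mV

LSB = 6.6/2^11 = 3.223 mV.
Scaled input = 1245.8667 LSBs, so code = 1245.
Reconstructed: 4.012207 V.
V_in − V_rec = 0.00279297 V = 2.793 mV.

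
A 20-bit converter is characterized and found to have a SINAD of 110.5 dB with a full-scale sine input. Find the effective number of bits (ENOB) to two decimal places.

ENOB = (SINAD − 1.76) / 6.02 = (110.5 − 1.76)/6.02 = 18.063.

18.06 bits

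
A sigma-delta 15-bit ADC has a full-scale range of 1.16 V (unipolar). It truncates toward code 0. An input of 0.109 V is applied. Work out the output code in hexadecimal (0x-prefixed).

code 0xC07 (decimal 3079)

With 32768 levels over 1.16 V, one step is 35.40 µV.
Input sits at 3079.062 steps above V_low.
Floor → code 3079.
In hexadecimal (0x-prefixed): 0xC07.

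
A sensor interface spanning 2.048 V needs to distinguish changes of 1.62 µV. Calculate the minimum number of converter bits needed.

Number of steps required ≥ 2.048 V / 1.62 µV = 1264197.53.
Need 2^N ≥ 1264197.53; 2^20 = 1048576, 2^21 = 2097152.
Minimum N = 21.

21 bits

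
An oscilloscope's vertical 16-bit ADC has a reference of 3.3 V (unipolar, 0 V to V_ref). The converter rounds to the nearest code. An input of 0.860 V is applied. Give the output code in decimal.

LSB = 3.3 V / 65536 = 50.35 µV.
(0.860 − 0) / 5.0354e-05 = 17079.079 LSBs.
round(17079.079) = 17079.

code 17079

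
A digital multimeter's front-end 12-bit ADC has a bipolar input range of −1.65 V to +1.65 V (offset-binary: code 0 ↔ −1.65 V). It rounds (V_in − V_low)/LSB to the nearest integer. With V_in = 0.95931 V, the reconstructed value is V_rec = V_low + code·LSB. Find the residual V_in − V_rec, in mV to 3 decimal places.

-0.236 mV

Step size: 3.3 V ÷ 2^12 = 0.806 mV.
(0.95931 − (−1.65))/0.000805664 = 3238.7072; round gives code 3239.
Reconstructed: 0.9595459 V.
Error = 0.95931 − 0.9595459 = -0.000235898 V = -0.236 mV.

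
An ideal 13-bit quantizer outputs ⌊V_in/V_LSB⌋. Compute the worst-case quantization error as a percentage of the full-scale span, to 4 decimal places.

Truncating → worst-case error = 1 LSB = V_FS/2^13, so 100/8192 = 0.012207 % of full scale.

0.0122 %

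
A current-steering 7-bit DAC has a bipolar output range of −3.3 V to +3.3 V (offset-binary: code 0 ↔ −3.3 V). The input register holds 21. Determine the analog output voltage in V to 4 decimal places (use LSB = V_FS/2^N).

LSB = 6.6 V / 2^7 = 51.562 mV.
V_out = (−3.3) + 21 × 0.0515625 V = -2.21719 V.

-2.2172 V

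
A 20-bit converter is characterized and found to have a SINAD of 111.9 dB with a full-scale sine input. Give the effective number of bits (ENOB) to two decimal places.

18.30 bits

ENOB = (SINAD − 1.76) / 6.02 = (111.9 − 1.76)/6.02 = 18.296.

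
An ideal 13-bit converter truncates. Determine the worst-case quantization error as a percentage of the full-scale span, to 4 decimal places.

Truncating → worst-case error = 1 LSB = V_FS/2^13, so 100/8192 = 0.012207 % of full scale.

0.0122 %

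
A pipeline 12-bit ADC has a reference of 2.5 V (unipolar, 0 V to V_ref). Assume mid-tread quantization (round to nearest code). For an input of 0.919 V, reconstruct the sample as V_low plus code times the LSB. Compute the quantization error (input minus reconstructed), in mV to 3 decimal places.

-0.189 mV

LSB = 2.5/2^12 = 0.610 mV.
Scaled input = 1505.6896 LSBs, so code = 1506.
V_rec = 0 + 1506·0.000610352 = 0.91918945 V.
Difference: -0.000189453 V → -0.189 mV.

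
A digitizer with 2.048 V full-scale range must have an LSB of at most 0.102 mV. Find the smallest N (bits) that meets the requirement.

Number of steps required ≥ 2.048 V / 0.102 mV = 20078.43.
Need 2^N ≥ 20078.43; 2^14 = 16384, 2^15 = 32768.
Minimum N = 15.

15 bits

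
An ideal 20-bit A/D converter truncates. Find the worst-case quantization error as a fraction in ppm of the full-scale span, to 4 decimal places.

0.9537 ppm

Truncating → worst-case error = 1 LSB = V_FS/2^20, so 1e+06/1048576 = 0.953674 ppm of full scale.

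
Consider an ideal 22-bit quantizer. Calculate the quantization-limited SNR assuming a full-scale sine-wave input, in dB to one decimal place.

134.2 dB

SNR ≈ 6.02·N + 1.76 dB = 6.02·22 + 1.76 = 134.20 dB.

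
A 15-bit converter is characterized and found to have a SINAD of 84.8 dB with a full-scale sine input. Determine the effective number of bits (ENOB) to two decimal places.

13.79 bits

ENOB = (SINAD − 1.76) / 6.02 = (84.8 − 1.76)/6.02 = 13.794.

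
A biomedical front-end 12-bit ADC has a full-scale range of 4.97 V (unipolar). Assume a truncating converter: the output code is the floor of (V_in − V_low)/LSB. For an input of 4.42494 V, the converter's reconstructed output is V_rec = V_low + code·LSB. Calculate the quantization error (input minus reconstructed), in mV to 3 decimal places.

LSB = 4.97/2^12 = 1.213 mV.
(4.42494 − 0)/0.00121338 = 3646.7916; ⌊·⌋ gives code 3646.
Reconstructed: 4.4239795 V.
V_in − V_rec = 0.000960508 V = 0.961 mV.

0.961 mV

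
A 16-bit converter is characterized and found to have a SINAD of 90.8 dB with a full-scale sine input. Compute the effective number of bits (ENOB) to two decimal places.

ENOB = (SINAD − 1.76) / 6.02 = (90.8 − 1.76)/6.02 = 14.791.

14.79 bits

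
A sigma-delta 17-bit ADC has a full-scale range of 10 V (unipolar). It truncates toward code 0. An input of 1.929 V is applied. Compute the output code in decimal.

code 25283

LSB = 10 V / 131072 = 76.29 µV.
(V_in − V_low)/LSB = (1.929 − 0) / 7.62939e-05 = 25283.789.
So the output code is 25283.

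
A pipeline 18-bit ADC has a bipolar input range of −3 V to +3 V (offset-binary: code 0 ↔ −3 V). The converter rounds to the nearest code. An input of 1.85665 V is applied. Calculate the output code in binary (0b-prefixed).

Full-scale span = 6 V; LSB = 6/2^18 = 22.89 µV.
(1.85665 − (−3)) / 2.28882e-05 = 212190.276 LSBs.
round(212190.276) = 212190.
In binary (0b-prefixed): 0b110011110011011110.

code 0b110011110011011110 (decimal 212190)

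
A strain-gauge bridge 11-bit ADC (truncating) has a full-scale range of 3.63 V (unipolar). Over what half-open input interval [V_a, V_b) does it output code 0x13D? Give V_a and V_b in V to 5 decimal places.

LSB = 3.63/2^11 = 1.772 mV.
Code 0x13D = 317 decimal.
V_a = V_low + 317·LSB = 0.56187 V; V_b = V_low + 318·LSB = 0.563643 V.

[0.56187 V, 0.56364 V)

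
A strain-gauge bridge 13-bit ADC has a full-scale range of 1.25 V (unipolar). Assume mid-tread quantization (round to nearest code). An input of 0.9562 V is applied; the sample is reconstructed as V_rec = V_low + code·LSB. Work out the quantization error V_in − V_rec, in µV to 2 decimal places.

-68.31 µV

LSB = 1.25/2^13 = 152.59 µV.
(V_in − V_low)/LSB = (0.9562 − 0)/0.000152588 = 6266.5523 → code 6267 (round).
Code 6267 maps back to 0 + 6267×0.000152588 V = 0.95626831 V.
Difference: -6.83105e-05 V → -68.31 µV.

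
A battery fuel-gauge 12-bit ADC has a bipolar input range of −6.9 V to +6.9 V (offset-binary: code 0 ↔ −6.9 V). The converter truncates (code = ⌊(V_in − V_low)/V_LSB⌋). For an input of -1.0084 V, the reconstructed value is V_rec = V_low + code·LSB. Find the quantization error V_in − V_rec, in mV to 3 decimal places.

2.342 mV

One LSB is 13.8 V / 4096 = 3.369 mV.
(-1.0084 − (−6.9))/0.00336914 = 1748.6952; ⌊·⌋ gives code 1748.
V_rec = (−6.9) + 1748·0.00336914 = -1.0107422 V.
Difference: 0.00234219 V → 2.342 mV.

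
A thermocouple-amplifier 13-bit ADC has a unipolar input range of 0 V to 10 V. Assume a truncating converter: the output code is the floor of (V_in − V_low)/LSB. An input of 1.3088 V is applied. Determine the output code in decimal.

code 1072

LSB = 10 V / 8192 = 1.221 mV.
Input sits at 1072.169 steps above V_low.
⌊·⌋(1072.169) = 1072.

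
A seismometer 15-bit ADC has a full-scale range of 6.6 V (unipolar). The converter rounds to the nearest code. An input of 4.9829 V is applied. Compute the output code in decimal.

code 24739

LSB = 6.6 V / 32768 = 201.42 µV.
Input sits at 24739.344 steps above V_low.
round(24739.344) = 24739.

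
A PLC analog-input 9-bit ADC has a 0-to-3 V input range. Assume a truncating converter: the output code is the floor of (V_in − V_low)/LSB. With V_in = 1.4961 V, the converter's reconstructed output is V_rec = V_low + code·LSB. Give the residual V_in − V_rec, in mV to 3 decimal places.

LSB = 3/2^9 = 5.859 mV.
(V_in − V_low)/LSB = (1.4961 − 0)/0.00585938 = 255.3344 → code 255 (floor).
Reconstructed: 1.4941406 V.
Difference: 0.00195938 V → 1.959 mV.

1.959 mV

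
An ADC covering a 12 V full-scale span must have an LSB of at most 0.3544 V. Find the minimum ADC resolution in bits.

Number of steps required ≥ 12 V / 0.3544 V = 33.86.
Need 2^N ≥ 33.86; 2^5 = 32, 2^6 = 64.
Minimum N = 6.

6 bits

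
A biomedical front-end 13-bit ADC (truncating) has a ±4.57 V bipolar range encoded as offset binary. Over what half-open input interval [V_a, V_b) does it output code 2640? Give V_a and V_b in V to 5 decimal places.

LSB = 9.14/2^13 = 1.116 mV.
V_a = V_low + 2640·LSB = -1.62449 V; V_b = V_low + 2641·LSB = -1.62338 V.

[-1.62449 V, -1.62338 V)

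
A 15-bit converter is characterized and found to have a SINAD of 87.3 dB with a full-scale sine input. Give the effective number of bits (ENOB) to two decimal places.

ENOB = (SINAD − 1.76) / 6.02 = (87.3 − 1.76)/6.02 = 14.209.

14.21 bits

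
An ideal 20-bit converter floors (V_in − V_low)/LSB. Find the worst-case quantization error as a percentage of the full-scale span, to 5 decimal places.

0.00010 %

Truncating → worst-case error = 1 LSB = V_FS/2^20, so 100/1048576 = 9.53674e-05 % of full scale.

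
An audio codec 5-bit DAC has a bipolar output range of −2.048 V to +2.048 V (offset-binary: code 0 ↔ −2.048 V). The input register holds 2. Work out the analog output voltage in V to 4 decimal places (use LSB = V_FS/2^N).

LSB = 4.096 V / 2^5 = 128.000 mV.
V_out = (−2.048) + 2 × 0.128 V = -1.792 V.

-1.7920 V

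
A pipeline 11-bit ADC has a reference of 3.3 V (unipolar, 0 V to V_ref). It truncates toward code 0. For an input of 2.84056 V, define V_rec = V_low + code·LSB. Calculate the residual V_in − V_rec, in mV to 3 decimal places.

1.400 mV

One LSB is 3.3 V / 2048 = 1.611 mV.
(2.84056 − 0)/0.00161133 = 1762.8688; ⌊·⌋ gives code 1762.
Reconstructed: 2.8391602 V.
V_in − V_rec = 0.00139984 V = 1.400 mV.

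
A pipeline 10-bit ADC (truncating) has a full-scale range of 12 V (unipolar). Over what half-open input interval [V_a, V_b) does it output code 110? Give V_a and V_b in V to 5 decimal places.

[1.28906 V, 1.30078 V)

LSB = 12/2^10 = 11.719 mV.
V_a = V_low + 110·LSB = 1.28906 V; V_b = V_low + 111·LSB = 1.30078 V.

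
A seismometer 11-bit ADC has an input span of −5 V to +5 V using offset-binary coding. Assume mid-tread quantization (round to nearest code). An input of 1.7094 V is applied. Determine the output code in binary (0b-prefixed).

code 0b10101011110 (decimal 1374)

LSB = 10 V / 2048 = 4.883 mV.
(1.7094 − (−5)) / 0.00488281 = 1374.085 LSBs.
So the output code is 1374.
In binary (0b-prefixed): 0b10101011110.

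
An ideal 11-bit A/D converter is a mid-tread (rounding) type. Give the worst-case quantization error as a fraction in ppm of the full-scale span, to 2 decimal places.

Rounding → worst-case error = ½ LSB = V_FS/2^12, so 1e+06/4096 = 244.141 ppm of full scale.

244.14 ppm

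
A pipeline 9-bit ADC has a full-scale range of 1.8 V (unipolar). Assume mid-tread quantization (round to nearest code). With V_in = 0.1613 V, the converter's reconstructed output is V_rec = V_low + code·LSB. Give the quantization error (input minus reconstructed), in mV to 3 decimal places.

-0.419 mV

Step size: 1.8 V ÷ 2^9 = 3.516 mV.
(V_in − V_low)/LSB = (0.1613 − 0)/0.00351563 = 45.8809 → code 46 (round).
Code 46 maps back to 0 + 46×0.00351563 V = 0.16171875 V.
Error = 0.1613 − 0.16171875 = -0.00041875 V = -0.419 mV.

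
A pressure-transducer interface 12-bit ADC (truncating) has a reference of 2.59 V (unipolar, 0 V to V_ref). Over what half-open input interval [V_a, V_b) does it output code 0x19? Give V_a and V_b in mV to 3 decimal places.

LSB = 2.59/2^12 = 0.632 mV.
Code 0x19 = 25 decimal.
V_a = V_low + 25·LSB = 0.0158081 V; V_b = V_low + 26·LSB = 0.0164404 V.

[15.808 mV, 16.440 mV)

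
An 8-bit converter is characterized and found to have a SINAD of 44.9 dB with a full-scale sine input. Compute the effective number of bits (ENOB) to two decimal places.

ENOB = (SINAD − 1.76) / 6.02 = (44.9 − 1.76)/6.02 = 7.166.

7.17 bits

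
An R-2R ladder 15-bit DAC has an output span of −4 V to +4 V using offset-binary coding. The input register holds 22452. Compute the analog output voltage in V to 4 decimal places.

LSB = 8 V / 2^15 = 244.14 µV.
V_out = (−4) + 22452 × 0.000244141 V = 1.48145 V.

1.4814 V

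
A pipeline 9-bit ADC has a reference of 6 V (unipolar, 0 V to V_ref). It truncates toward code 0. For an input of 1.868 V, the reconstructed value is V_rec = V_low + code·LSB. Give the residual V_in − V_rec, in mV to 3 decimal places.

4.719 mV

LSB = 6/2^9 = 11.719 mV.
(1.868 − 0)/0.0117188 = 159.4027; ⌊·⌋ gives code 159.
Reconstructed: 1.8632812 V.
Error = 1.868 − 1.8632812 = 0.00471875 V = 4.719 mV.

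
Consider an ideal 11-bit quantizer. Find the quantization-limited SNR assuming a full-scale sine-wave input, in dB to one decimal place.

SNR ≈ 6.02·N + 1.76 dB = 6.02·11 + 1.76 = 67.98 dB.

68.0 dB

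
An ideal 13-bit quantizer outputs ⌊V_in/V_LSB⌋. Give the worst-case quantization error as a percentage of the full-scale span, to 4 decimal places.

0.0122 %

Truncating → worst-case error = 1 LSB = V_FS/2^13, so 100/8192 = 0.012207 % of full scale.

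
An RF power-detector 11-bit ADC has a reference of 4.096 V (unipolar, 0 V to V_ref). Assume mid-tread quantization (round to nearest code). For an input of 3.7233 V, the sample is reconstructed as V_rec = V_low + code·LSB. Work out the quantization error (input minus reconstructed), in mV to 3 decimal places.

-0.700 mV

Step size: 4.096 V ÷ 2^11 = 2.000 mV.
Scaled input = 1861.6500 LSBs, so code = 1862.
V_rec = 0 + 1862·0.002 = 3.724 V.
Difference: -0.0007 V → -0.700 mV.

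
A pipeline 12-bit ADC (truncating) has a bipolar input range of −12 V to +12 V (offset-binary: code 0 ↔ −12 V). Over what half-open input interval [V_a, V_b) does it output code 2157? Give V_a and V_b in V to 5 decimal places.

[0.63867 V, 0.64453 V)

LSB = 24/2^12 = 5.859 mV.
V_a = V_low + 2157·LSB = 0.638672 V; V_b = V_low + 2158·LSB = 0.644531 V.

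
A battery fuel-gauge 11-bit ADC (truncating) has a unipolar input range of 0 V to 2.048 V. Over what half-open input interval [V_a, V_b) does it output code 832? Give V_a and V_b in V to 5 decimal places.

[0.83200 V, 0.83300 V)

LSB = 2.048/2^11 = 1.000 mV.
V_a = V_low + 832·LSB = 0.832 V; V_b = V_low + 833·LSB = 0.833 V.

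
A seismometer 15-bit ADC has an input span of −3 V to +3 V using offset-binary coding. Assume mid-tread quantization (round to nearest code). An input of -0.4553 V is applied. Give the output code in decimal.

code 13897

With 32768 levels over 6 V, one step is 183.11 µV.
(-0.4553 − (−3)) / 0.000183105 = 13897.455 LSBs.
round(13897.455) = 13897.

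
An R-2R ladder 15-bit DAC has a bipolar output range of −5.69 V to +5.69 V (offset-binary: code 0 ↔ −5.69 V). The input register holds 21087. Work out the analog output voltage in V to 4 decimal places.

LSB = 11.38 V / 2^15 = 347.29 µV.
V_out = (−5.69) + 21087 × 0.00034729 V = 1.63331 V.

1.6333 V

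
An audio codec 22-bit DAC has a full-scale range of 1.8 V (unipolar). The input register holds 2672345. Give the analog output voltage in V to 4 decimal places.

1.1468 V

LSB = 1.8 V / 2^22 = 0.43 µV.
V_out = 0 + 2672345 × 4.29153e-07 V = 1.14685 V.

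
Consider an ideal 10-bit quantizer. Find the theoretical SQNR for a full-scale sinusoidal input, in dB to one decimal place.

62.0 dB

SNR ≈ 6.02·N + 1.76 dB = 6.02·10 + 1.76 = 61.96 dB.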